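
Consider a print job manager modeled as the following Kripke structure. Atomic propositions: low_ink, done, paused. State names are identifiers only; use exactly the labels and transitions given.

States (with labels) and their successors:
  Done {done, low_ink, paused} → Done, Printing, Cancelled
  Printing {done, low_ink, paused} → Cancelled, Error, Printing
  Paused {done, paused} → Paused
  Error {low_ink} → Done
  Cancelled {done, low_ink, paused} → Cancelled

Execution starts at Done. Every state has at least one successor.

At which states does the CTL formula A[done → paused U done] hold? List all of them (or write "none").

States satisfying done → paused: {Done, Printing, Paused, Error, Cancelled}.
States satisfying done: {Done, Printing, Paused, Cancelled}.
States satisfying A[done → paused U done]: {Done, Printing, Paused, Error, Cancelled}.

{Done, Printing, Paused, Error, Cancelled}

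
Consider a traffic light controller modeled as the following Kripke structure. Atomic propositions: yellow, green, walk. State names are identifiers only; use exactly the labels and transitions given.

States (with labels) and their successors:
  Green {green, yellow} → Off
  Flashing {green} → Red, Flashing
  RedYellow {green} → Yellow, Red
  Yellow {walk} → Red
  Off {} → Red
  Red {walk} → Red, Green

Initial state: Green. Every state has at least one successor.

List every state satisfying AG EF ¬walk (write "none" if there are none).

{Green, Flashing, RedYellow, Yellow, Off, Red}

States satisfying EF ¬walk: {Green, Flashing, RedYellow, Yellow, Off, Red}.
States satisfying AG EF ¬walk: {Green, Flashing, RedYellow, Yellow, Off, Red}.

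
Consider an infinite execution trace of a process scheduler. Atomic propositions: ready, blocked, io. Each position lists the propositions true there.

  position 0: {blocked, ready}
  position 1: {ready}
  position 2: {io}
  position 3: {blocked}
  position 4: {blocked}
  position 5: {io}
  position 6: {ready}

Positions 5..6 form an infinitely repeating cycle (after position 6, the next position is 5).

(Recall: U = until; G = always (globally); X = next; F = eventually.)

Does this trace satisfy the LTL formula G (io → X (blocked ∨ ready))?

Yes

io → X (blocked ∨ ready) holds at every position 0..6, and those are all positions ever visited, so G (io → X (blocked ∨ ready)) holds.
Positions where io holds: 2, 5.
Check X (blocked ∨ ready) at each: 2→ok, 5→ok.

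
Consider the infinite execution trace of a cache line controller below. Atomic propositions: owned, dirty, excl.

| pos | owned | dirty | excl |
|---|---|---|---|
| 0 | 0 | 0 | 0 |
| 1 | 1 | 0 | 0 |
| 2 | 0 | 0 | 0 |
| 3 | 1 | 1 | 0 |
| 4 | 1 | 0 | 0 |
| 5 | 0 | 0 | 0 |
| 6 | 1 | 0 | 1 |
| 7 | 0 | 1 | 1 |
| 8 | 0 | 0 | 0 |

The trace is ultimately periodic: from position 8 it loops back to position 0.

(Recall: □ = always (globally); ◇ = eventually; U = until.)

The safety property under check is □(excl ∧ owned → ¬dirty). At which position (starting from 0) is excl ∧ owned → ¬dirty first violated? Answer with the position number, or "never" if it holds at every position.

excl ∧ owned → ¬dirty holds at every position 0..8, and those are all the positions the trace ever visits, so the invariant □(excl ∧ owned → ¬dirty) is never violated.

never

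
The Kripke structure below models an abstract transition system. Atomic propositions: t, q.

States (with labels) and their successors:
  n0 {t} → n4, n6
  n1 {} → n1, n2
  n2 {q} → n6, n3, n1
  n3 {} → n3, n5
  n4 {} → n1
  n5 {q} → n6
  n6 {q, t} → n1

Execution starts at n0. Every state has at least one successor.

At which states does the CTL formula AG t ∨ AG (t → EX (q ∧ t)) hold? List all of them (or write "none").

States satisfying t: {n0, n6}.
States satisfying AG t: ∅.
States satisfying t → EX (q ∧ t): {n0, n1, n2, n3, n4, n5}.
States satisfying AG (t → EX (q ∧ t)): ∅.
States satisfying AG t ∨ AG (t → EX (q ∧ t)): ∅.

none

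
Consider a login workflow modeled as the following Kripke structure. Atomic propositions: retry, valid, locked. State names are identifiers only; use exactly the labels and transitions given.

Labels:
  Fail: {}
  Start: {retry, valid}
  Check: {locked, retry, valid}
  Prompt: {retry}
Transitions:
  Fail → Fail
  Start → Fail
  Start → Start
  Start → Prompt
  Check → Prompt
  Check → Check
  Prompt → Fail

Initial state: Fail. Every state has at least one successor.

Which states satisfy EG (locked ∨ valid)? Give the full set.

{Start, Check}

States satisfying locked ∨ valid: {Start, Check}.
States satisfying EG (locked ∨ valid): {Start, Check}.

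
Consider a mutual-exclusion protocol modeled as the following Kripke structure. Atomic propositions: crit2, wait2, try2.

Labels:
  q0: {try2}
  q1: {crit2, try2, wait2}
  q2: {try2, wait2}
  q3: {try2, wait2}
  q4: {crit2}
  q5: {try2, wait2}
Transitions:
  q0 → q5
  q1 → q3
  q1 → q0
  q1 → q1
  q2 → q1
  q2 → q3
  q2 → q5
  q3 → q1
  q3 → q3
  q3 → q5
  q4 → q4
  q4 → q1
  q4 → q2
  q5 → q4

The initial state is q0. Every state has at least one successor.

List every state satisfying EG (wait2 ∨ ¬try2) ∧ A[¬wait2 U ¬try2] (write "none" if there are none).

States satisfying wait2 ∨ ¬try2: {q1, q2, q3, q4, q5}.
States satisfying EG (wait2 ∨ ¬try2): {q1, q2, q3, q4, q5}.
States satisfying ¬wait2: {q0, q4}.
States satisfying ¬try2: {q4}.
States satisfying A[¬wait2 U ¬try2]: {q4}.
States satisfying EG (wait2 ∨ ¬try2) ∧ A[¬wait2 U ¬try2]: {q4}.

{q4}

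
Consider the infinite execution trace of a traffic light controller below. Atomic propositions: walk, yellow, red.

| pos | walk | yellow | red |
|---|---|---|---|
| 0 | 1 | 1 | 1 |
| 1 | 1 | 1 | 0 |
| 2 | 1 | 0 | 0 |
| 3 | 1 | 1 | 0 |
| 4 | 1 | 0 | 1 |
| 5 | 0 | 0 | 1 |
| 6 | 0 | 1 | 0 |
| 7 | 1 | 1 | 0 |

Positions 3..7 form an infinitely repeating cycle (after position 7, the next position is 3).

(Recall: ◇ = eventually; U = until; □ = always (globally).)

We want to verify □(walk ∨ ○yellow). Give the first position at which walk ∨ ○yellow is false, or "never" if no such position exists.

walk ∨ ○yellow holds at every position 0..7, and those are all the positions the trace ever visits, so the invariant □(walk ∨ ○yellow) is never violated.

never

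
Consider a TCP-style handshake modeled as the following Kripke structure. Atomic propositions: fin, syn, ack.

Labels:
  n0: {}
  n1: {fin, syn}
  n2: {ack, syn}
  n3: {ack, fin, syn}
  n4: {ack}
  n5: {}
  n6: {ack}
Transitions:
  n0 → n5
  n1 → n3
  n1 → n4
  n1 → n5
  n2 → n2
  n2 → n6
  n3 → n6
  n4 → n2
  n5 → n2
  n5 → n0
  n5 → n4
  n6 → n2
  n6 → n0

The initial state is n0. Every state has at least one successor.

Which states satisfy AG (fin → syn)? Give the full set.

States satisfying fin → syn: {n0, n1, n2, n3, n4, n5, n6}.
States satisfying AG (fin → syn): {n0, n1, n2, n3, n4, n5, n6}.

{n0, n1, n2, n3, n4, n5, n6}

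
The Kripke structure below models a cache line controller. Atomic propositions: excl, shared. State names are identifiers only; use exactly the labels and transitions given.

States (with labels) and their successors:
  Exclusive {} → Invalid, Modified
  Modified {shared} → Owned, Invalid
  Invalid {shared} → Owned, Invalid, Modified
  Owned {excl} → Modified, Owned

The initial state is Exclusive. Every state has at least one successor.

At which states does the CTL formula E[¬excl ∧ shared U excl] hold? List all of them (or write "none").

{Modified, Invalid, Owned}

States satisfying ¬excl ∧ shared: {Modified, Invalid}.
States satisfying excl: {Owned}.
States satisfying E[¬excl ∧ shared U excl]: {Modified, Invalid, Owned}.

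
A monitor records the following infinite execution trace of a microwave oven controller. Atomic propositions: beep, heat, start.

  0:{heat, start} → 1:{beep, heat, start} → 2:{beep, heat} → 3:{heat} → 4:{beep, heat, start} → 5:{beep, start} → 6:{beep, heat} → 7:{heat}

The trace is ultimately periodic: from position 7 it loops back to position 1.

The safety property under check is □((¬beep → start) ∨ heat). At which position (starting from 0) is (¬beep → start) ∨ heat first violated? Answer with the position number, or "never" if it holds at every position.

(¬beep → start) ∨ heat holds at every position 0..7, and those are all the positions the trace ever visits, so the invariant □((¬beep → start) ∨ heat) is never violated.

never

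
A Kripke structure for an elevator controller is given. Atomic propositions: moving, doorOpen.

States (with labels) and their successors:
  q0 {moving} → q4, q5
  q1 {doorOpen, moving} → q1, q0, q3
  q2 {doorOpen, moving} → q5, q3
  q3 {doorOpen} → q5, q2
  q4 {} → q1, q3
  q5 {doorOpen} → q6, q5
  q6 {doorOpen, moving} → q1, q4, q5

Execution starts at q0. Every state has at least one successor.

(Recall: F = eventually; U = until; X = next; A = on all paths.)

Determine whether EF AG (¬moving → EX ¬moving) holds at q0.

Satisfied

States satisfying AG (¬moving → EX ¬moving): {q0, q1, q2, q3, q4, q5, q6}.
States satisfying EF AG (¬moving → EX ¬moving): {q0, q1, q2, q3, q4, q5, q6}.
Some path from q0 reaches a state where AG (¬moving → EX ¬moving) holds.
q0 ∈ Sat(EF AG (¬moving → EX ¬moving)).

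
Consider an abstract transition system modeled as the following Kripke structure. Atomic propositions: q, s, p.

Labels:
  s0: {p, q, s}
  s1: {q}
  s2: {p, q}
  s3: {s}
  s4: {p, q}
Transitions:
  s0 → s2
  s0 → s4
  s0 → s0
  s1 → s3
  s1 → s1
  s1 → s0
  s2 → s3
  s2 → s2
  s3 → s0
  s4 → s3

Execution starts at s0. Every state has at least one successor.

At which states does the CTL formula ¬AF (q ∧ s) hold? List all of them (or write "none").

States satisfying q ∧ s: {s0}.
States satisfying AF (q ∧ s): {s0, s3, s4}.
States satisfying ¬AF (q ∧ s): {s1, s2}.

{s1, s2}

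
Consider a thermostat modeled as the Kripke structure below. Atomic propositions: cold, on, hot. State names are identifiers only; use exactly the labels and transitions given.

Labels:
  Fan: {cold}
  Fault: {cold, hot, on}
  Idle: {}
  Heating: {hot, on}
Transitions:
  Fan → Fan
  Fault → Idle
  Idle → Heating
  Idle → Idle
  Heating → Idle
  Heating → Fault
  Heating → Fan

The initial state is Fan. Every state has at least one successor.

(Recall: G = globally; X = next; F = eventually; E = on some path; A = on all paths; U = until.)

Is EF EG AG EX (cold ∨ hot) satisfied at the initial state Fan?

Holds

States satisfying EG AG EX (cold ∨ hot): {Fan}.
States satisfying EF EG AG EX (cold ∨ hot): {Fan, Fault, Idle, Heating}.
Some path from Fan reaches a state where EG AG EX (cold ∨ hot) holds.
Fan ∈ Sat(EF EG AG EX (cold ∨ hot)).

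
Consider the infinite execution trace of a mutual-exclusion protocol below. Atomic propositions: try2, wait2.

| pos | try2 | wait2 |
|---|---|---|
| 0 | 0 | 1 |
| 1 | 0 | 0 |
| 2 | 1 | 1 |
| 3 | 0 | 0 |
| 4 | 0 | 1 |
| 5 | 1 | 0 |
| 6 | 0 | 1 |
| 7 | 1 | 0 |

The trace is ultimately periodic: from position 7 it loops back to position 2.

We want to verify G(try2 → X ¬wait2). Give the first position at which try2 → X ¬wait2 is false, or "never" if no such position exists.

Check try2 → X ¬wait2 at each position in order: 0 ✓, 1 ✓, 2 ✓, 3 ✓, 4 ✓.
At position 5 the labels are {try2} and the next position 6 has {wait2}, so try2 → X ¬wait2 is false there. This is the first violation.

5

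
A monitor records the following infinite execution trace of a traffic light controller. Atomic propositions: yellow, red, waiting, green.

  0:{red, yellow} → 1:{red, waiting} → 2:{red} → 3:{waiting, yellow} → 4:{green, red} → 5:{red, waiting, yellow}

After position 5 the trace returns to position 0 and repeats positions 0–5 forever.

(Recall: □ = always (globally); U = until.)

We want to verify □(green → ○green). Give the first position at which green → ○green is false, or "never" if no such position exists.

4

Check green → ○green at each position in order: 0 ✓, 1 ✓, 2 ✓, 3 ✓.
At position 4 the labels are {green, red} and the next position 5 has {red, waiting, yellow}, so green → ○green is false there. This is the first violation.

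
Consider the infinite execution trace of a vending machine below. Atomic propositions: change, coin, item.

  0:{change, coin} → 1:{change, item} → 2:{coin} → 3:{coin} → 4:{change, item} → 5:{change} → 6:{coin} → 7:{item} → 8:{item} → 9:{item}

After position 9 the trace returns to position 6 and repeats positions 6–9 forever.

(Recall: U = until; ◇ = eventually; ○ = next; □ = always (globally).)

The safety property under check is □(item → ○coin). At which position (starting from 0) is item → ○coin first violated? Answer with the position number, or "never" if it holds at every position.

Check item → ○coin at each position in order: 0 ✓, 1 ✓, 2 ✓, 3 ✓.
At position 4 the labels are {change, item} and the next position 5 has {change}, so item → ○coin is false there. This is the first violation.

4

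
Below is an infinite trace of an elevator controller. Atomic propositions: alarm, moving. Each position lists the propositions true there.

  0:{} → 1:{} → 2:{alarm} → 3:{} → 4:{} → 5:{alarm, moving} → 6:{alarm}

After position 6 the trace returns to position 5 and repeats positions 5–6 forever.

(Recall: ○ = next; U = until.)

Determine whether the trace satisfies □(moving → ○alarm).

moving → ○alarm holds at every position 0..6, and those are all positions ever visited, so □(moving → ○alarm) holds.
Positions where moving holds: 5.
Check ○alarm at each: 5→ok.

Holds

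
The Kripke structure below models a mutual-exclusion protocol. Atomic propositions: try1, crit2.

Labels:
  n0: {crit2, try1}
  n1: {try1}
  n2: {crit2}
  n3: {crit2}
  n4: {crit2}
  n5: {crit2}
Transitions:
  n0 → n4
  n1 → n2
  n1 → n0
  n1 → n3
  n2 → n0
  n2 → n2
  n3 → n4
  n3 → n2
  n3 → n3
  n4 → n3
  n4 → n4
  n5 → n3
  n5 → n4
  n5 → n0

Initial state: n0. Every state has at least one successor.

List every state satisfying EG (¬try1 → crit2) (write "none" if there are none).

States satisfying ¬try1 → crit2: {n0, n1, n2, n3, n4, n5}.
States satisfying EG (¬try1 → crit2): {n0, n1, n2, n3, n4, n5}.

{n0, n1, n2, n3, n4, n5}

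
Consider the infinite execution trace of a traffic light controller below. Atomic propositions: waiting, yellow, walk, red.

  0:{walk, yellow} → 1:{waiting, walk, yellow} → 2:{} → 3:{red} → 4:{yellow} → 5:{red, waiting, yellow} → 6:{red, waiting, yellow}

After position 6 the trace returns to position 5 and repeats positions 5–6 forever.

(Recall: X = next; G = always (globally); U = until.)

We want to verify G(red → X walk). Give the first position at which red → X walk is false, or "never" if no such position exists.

Check red → X walk at each position in order: 0 ✓, 1 ✓, 2 ✓.
At position 3 the labels are {red} and the next position 4 has {yellow}, so red → X walk is false there. This is the first violation.

3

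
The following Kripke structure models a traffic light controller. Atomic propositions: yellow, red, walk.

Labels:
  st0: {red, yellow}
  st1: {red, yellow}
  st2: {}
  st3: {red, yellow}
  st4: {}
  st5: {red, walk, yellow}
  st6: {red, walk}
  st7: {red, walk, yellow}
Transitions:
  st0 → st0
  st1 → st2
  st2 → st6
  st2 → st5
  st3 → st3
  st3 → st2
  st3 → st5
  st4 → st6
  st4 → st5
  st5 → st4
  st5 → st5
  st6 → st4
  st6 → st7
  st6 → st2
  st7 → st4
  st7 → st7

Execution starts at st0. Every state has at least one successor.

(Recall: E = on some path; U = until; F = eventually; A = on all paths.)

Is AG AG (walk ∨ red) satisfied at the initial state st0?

States satisfying AG (walk ∨ red): {st0}.
States satisfying AG AG (walk ∨ red): {st0}.
Every state reachable from st0 satisfies AG (walk ∨ red).
st0 ∈ Sat(AG AG (walk ∨ red)).

Satisfied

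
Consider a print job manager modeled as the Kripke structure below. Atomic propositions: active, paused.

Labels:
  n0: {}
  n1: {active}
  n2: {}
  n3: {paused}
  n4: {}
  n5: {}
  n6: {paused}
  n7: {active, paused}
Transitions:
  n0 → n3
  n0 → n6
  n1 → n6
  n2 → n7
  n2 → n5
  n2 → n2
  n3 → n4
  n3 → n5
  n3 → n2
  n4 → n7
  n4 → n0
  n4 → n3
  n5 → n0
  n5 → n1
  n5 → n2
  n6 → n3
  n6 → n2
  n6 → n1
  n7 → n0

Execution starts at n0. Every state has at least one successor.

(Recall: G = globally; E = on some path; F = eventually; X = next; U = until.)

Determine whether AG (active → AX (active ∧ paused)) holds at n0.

States satisfying active → AX (active ∧ paused): {n0, n2, n3, n4, n5, n6}.
States satisfying AG (active → AX (active ∧ paused)): ∅.
n1 is reachable from n0 and violates active → AX (active ∧ paused), so AG fails at n0.
n0 ∉ Sat(AG (active → AX (active ∧ paused))).

Violated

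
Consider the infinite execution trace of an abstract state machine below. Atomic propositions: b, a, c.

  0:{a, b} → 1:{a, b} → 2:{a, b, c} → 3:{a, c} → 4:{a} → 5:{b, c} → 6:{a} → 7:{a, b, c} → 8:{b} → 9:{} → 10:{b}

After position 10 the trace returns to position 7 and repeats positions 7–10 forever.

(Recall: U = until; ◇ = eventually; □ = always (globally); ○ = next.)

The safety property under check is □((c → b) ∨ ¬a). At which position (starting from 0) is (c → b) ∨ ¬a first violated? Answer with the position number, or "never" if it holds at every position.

Check (c → b) ∨ ¬a at each position in order: 0 ✓, 1 ✓, 2 ✓.
At position 3 the labels are {a, c}, so (c → b) ∨ ¬a is false there. This is the first violation.

3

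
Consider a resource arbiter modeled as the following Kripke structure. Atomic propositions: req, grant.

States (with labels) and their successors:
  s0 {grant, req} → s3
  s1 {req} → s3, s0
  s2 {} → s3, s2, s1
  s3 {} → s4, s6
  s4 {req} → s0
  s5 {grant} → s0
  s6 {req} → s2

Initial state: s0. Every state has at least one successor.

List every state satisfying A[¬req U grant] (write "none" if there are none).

States satisfying ¬req: {s2, s3, s5}.
States satisfying grant: {s0, s5}.
States satisfying A[¬req U grant]: {s0, s5}.

{s0, s5}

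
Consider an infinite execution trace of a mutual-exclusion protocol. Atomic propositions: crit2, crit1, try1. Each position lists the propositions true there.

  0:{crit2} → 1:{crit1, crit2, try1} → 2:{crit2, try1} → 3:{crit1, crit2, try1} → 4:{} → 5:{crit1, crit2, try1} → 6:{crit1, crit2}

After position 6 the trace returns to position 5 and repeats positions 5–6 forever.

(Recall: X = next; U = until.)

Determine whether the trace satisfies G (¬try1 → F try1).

Holds

¬try1 → F try1 holds at every position 0..6, and those are all positions ever visited, so G (¬try1 → F try1) holds.
Positions where ¬try1 holds: 0, 4, 6.
Check F try1 at each: 0→ok, 4→ok, 6→ok.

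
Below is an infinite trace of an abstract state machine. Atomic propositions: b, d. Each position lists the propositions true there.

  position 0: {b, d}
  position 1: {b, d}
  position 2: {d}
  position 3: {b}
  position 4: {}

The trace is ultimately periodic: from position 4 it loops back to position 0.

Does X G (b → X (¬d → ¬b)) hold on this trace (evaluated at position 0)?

The position after 0 is 1; G (b → X (¬d → ¬b)) is true there.

Satisfied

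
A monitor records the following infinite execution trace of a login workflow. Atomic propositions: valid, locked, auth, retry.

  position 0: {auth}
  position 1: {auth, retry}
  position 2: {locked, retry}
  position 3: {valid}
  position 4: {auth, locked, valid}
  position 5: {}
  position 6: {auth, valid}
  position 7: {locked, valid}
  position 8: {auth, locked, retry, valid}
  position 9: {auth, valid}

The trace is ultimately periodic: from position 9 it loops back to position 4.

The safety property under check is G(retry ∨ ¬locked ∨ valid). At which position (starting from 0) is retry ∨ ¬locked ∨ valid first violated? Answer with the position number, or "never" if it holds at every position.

never

retry ∨ ¬locked ∨ valid holds at every position 0..9, and those are all the positions the trace ever visits, so the invariant G(retry ∨ ¬locked ∨ valid) is never violated.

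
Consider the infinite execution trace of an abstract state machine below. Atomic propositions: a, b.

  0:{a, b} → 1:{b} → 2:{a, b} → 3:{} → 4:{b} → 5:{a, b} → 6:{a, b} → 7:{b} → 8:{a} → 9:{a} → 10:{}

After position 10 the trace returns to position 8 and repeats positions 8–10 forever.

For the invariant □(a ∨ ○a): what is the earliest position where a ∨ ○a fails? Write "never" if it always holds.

Check a ∨ ○a at each position in order: 0 ✓, 1 ✓, 2 ✓.
At position 3 the labels are {} and the next position 4 has {b}, so a ∨ ○a is false there. This is the first violation.

3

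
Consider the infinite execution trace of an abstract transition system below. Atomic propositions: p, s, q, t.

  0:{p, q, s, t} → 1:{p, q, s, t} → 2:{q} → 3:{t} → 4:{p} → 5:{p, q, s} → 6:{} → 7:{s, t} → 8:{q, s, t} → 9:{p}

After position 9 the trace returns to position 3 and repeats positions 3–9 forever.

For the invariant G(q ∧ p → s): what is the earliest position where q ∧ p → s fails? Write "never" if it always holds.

q ∧ p → s holds at every position 0..9, and those are all the positions the trace ever visits, so the invariant G(q ∧ p → s) is never violated.

never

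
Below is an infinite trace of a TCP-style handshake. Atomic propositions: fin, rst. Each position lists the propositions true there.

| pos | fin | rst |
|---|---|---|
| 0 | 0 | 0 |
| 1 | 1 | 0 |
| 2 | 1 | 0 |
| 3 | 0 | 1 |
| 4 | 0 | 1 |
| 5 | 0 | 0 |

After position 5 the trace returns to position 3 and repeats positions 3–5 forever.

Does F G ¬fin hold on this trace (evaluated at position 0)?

G ¬fin holds at position 3, which is reachable from 0, so F G ¬fin holds.

Holds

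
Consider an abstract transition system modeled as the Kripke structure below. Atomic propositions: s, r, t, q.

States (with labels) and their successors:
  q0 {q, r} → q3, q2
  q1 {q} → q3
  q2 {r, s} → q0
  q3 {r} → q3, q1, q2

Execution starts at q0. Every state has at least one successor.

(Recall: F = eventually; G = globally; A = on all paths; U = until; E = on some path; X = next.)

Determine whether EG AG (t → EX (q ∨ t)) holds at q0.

Satisfied

States satisfying AG (t → EX (q ∨ t)): {q0, q1, q2, q3}.
States satisfying EG AG (t → EX (q ∨ t)): {q0, q1, q2, q3}.
q0 ∈ Sat(EG AG (t → EX (q ∨ t))).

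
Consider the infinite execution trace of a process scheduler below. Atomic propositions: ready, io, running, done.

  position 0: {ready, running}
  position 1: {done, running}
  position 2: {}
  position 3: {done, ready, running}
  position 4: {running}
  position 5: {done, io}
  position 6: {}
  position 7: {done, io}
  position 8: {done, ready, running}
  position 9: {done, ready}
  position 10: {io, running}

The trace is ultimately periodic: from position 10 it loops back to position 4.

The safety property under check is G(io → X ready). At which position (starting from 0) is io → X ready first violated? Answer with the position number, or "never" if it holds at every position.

Check io → X ready at each position in order: 0 ✓, 1 ✓, 2 ✓, 3 ✓, 4 ✓.
At position 5 the labels are {done, io} and the next position 6 has {}, so io → X ready is false there. This is the first violation.

5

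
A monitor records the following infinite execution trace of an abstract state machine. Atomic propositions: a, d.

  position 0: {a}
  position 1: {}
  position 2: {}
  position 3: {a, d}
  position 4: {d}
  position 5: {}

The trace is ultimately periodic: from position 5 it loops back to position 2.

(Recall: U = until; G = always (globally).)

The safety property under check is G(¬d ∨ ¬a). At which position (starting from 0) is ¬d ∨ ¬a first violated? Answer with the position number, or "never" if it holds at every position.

3

Check ¬d ∨ ¬a at each position in order: 0 ✓, 1 ✓, 2 ✓.
At position 3 the labels are {a, d}, so ¬d ∨ ¬a is false there. This is the first violation.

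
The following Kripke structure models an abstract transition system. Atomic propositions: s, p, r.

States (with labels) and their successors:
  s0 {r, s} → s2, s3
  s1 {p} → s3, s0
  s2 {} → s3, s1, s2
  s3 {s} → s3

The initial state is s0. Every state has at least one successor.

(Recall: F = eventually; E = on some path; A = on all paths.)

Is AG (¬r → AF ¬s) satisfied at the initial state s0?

Does not hold

States satisfying ¬r → AF ¬s: {s0, s1, s2}.
States satisfying AG (¬r → AF ¬s): ∅.
s3 is reachable from s0 and violates ¬r → AF ¬s, so AG fails at s0.
s0 ∉ Sat(AG (¬r → AF ¬s)).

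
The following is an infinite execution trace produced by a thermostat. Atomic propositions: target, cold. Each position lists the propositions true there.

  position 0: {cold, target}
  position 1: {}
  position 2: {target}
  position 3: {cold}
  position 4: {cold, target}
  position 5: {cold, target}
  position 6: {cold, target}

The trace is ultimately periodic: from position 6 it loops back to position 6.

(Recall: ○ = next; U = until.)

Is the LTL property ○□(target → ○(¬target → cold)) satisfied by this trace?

The position after 0 is 1; □(target → ○(¬target → cold)) is true there.

Holds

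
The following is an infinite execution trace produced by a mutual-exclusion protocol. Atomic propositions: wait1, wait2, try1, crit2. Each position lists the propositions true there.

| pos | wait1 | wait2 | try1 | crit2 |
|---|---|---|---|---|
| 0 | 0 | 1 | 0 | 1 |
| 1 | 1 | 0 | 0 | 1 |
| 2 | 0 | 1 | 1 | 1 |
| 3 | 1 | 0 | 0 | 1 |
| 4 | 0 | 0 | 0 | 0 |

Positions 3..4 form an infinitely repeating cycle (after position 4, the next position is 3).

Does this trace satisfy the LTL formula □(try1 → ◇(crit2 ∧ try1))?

try1 → ◇(crit2 ∧ try1) holds at every position 0..4, and those are all positions ever visited, so □(try1 → ◇(crit2 ∧ try1)) holds.
Positions where try1 holds: 2.
Check ◇(crit2 ∧ try1) at each: 2→ok.

Holds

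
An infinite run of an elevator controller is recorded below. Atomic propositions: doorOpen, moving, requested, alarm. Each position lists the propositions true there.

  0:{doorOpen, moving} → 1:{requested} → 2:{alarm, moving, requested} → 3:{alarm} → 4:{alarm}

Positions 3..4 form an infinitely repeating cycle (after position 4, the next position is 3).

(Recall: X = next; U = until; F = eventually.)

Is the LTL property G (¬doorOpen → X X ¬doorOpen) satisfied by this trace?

Yes

¬doorOpen → X X ¬doorOpen holds at every position 0..4, and those are all positions ever visited, so G (¬doorOpen → X X ¬doorOpen) holds.
Positions where ¬doorOpen holds: 1, 2, 3, 4.
Check X X ¬doorOpen at each: 1→ok, 2→ok, 3→ok, 4→ok.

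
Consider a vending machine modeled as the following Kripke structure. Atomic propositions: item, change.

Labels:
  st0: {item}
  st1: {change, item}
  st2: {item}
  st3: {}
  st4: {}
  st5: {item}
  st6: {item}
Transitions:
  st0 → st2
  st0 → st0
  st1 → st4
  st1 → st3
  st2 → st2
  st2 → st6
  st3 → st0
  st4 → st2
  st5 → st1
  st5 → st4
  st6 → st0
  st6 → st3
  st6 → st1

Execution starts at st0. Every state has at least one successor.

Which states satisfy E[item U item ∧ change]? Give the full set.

States satisfying item: {st0, st1, st2, st5, st6}.
States satisfying item ∧ change: {st1}.
States satisfying E[item U item ∧ change]: {st0, st1, st2, st5, st6}.

{st0, st1, st2, st5, st6}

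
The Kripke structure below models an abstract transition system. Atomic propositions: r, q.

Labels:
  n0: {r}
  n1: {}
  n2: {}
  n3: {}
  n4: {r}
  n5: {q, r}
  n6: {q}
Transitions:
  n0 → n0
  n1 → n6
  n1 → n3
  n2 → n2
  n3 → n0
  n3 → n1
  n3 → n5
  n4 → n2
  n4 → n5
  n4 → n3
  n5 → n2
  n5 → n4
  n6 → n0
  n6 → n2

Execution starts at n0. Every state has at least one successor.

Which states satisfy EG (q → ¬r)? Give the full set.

States satisfying q → ¬r: {n0, n1, n2, n3, n4, n6}.
States satisfying EG (q → ¬r): {n0, n1, n2, n3, n4, n6}.

{n0, n1, n2, n3, n4, n6}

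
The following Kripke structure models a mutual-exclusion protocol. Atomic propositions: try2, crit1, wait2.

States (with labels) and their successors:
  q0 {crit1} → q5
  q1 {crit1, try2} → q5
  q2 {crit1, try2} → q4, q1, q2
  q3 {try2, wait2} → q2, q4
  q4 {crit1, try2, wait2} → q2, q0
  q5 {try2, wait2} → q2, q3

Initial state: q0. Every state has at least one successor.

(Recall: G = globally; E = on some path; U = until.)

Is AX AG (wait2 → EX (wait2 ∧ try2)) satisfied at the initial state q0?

Does not hold

States satisfying AG (wait2 → EX (wait2 ∧ try2)): ∅.
States satisfying AX AG (wait2 → EX (wait2 ∧ try2)): ∅.
q0 ∉ Sat(AX AG (wait2 → EX (wait2 ∧ try2))).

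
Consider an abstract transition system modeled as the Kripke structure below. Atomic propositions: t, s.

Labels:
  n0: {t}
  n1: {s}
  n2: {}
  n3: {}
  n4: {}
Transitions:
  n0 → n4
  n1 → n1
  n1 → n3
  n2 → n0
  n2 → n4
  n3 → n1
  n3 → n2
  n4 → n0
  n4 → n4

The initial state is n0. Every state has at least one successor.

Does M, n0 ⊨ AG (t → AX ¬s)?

Yes

States satisfying t → AX ¬s: {n0, n1, n2, n3, n4}.
States satisfying AG (t → AX ¬s): {n0, n1, n2, n3, n4}.
Every state reachable from n0 satisfies t → AX ¬s.
n0 ∈ Sat(AG (t → AX ¬s)).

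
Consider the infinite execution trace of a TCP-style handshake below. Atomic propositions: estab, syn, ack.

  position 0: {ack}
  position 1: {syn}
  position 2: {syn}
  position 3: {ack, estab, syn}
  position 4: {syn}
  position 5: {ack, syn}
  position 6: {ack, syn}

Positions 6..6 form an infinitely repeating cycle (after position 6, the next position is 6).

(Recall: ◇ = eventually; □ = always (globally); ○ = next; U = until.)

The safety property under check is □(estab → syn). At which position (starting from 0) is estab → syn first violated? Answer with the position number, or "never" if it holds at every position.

never

estab → syn holds at every position 0..6, and those are all the positions the trace ever visits, so the invariant □(estab → syn) is never violated.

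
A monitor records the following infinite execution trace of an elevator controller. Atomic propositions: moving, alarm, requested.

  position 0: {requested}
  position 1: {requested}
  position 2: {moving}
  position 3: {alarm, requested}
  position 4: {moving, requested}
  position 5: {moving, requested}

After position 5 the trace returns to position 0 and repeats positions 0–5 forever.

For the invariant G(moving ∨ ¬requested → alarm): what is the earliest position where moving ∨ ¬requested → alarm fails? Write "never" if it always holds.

2

Check moving ∨ ¬requested → alarm at each position in order: 0 ✓, 1 ✓.
At position 2 the labels are {moving}, so moving ∨ ¬requested → alarm is false there. This is the first violation.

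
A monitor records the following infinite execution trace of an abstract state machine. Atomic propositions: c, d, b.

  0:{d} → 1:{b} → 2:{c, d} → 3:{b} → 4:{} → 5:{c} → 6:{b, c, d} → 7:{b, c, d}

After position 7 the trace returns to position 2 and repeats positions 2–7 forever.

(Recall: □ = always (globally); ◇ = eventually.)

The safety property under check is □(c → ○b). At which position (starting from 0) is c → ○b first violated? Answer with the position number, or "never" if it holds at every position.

Check c → ○b at each position in order: 0 ✓, 1 ✓, 2 ✓, 3 ✓, 4 ✓, 5 ✓, 6 ✓.
At position 7 the labels are {b, c, d} and the next position 2 has {c, d}, so c → ○b is false there. This is the first violation.

7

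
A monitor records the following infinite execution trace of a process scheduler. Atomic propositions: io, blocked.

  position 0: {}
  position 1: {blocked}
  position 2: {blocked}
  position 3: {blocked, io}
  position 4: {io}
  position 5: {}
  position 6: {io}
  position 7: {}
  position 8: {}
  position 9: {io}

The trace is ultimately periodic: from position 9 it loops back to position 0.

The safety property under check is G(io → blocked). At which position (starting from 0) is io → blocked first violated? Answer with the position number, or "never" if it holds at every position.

Check io → blocked at each position in order: 0 ✓, 1 ✓, 2 ✓, 3 ✓.
At position 4 the labels are {io}, so io → blocked is false there. This is the first violation.

4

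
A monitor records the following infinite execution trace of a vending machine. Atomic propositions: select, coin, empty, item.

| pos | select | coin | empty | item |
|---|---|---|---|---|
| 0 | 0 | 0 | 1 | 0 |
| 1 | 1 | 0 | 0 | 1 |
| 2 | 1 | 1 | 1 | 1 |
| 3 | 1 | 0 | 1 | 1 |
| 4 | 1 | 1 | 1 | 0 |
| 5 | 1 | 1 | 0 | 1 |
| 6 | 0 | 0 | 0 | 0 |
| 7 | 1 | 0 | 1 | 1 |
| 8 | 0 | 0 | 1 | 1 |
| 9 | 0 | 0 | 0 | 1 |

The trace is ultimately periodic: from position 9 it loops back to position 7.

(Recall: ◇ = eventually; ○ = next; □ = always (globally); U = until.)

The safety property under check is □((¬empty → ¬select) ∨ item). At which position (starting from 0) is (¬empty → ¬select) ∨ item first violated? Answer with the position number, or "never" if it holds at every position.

never

(¬empty → ¬select) ∨ item holds at every position 0..9, and those are all the positions the trace ever visits, so the invariant □((¬empty → ¬select) ∨ item) is never violated.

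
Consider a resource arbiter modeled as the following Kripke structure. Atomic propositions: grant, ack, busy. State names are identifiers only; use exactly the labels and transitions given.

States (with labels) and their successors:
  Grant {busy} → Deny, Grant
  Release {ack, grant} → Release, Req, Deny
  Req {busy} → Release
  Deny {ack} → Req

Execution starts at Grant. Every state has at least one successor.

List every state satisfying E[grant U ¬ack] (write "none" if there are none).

States satisfying grant: {Release}.
States satisfying ¬ack: {Grant, Req}.
States satisfying E[grant U ¬ack]: {Grant, Release, Req}.

{Grant, Release, Req}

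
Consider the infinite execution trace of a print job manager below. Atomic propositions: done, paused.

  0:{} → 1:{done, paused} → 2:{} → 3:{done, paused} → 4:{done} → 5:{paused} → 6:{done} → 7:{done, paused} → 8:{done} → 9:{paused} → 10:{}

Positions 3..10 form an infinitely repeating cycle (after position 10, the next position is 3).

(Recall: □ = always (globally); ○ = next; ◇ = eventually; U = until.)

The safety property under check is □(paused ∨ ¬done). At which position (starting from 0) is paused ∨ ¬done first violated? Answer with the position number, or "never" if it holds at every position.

4

Check paused ∨ ¬done at each position in order: 0 ✓, 1 ✓, 2 ✓, 3 ✓.
At position 4 the labels are {done}, so paused ∨ ¬done is false there. This is the first violation.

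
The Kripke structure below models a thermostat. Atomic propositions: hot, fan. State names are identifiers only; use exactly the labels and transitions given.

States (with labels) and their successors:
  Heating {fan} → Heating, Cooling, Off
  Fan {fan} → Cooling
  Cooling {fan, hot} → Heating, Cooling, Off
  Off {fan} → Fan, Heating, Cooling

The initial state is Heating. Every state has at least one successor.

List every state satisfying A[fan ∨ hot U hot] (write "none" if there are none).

States satisfying fan ∨ hot: {Heating, Fan, Cooling, Off}.
States satisfying hot: {Cooling}.
States satisfying A[fan ∨ hot U hot]: {Fan, Cooling}.

{Fan, Cooling}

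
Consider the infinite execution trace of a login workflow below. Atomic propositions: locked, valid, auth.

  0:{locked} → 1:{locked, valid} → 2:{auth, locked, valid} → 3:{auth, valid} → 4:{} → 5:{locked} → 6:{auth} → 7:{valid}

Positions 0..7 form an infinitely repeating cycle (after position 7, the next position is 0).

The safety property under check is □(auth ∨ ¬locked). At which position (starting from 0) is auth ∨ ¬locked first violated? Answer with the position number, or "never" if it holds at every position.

At position 0 the labels are {locked}, so auth ∨ ¬locked is false there. This is the first violation.

0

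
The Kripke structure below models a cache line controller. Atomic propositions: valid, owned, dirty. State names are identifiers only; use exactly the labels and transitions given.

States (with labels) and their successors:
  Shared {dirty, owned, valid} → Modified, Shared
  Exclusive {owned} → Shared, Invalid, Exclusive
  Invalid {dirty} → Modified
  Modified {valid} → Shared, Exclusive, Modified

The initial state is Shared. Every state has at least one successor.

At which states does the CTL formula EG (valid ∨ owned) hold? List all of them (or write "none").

{Shared, Exclusive, Modified}

States satisfying valid ∨ owned: {Shared, Exclusive, Modified}.
States satisfying EG (valid ∨ owned): {Shared, Exclusive, Modified}.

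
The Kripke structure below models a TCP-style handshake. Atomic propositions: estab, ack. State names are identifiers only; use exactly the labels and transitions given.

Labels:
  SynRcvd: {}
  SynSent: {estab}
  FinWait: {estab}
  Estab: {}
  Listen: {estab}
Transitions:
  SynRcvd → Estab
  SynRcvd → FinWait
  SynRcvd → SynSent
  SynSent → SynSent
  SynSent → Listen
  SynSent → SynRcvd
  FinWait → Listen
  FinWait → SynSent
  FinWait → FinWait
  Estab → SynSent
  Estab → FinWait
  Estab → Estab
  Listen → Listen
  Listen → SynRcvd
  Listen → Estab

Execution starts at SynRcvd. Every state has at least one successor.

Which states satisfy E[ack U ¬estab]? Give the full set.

{SynRcvd, Estab}

States satisfying ack: ∅.
States satisfying ¬estab: {SynRcvd, Estab}.
States satisfying E[ack U ¬estab]: {SynRcvd, Estab}.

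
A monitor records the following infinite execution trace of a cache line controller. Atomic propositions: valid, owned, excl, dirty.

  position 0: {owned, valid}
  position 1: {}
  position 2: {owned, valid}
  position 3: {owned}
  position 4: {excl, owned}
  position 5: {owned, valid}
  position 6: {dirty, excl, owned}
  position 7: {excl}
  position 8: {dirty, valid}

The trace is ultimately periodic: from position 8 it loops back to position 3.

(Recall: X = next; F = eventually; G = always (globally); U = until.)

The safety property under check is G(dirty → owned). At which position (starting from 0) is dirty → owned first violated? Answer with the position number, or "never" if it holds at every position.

8

Check dirty → owned at each position in order: 0 ✓, 1 ✓, 2 ✓, 3 ✓, 4 ✓, 5 ✓, 6 ✓, 7 ✓.
At position 8 the labels are {dirty, valid}, so dirty → owned is false there. This is the first violation.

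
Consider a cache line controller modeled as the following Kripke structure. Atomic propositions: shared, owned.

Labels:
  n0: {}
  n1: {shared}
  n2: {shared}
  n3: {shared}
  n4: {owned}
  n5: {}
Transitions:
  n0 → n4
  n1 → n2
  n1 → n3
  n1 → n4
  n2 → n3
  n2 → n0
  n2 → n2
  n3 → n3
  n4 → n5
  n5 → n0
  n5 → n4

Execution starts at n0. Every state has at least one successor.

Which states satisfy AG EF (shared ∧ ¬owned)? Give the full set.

States satisfying EF (shared ∧ ¬owned): {n1, n2, n3}.
States satisfying AG EF (shared ∧ ¬owned): {n3}.

{n3}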